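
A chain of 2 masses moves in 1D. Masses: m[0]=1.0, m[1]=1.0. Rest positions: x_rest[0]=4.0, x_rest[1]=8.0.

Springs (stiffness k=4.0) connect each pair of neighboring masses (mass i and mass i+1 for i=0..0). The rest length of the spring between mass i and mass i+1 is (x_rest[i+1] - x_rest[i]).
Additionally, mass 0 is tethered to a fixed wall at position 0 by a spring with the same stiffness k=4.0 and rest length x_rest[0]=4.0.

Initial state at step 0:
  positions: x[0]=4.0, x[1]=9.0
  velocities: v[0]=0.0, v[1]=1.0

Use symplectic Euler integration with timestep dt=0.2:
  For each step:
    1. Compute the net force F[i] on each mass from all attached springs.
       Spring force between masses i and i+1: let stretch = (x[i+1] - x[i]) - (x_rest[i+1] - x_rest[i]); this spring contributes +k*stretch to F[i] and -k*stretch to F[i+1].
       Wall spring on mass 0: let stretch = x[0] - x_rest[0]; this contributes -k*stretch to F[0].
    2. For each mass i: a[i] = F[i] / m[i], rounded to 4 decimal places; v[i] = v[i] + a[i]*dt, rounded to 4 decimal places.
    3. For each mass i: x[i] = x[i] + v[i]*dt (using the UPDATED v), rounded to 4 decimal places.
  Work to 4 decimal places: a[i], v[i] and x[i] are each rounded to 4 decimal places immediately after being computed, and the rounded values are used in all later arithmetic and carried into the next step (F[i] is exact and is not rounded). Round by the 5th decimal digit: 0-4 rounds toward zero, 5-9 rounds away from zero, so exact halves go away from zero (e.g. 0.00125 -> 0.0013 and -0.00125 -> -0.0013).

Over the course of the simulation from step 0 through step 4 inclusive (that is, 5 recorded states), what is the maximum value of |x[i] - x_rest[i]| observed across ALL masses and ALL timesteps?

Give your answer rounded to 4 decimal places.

Step 0: x=[4.0000 9.0000] v=[0.0000 1.0000]
Step 1: x=[4.1600 9.0400] v=[0.8000 0.2000]
Step 2: x=[4.4352 8.9392] v=[1.3760 -0.5040]
Step 3: x=[4.7214 8.7578] v=[1.4310 -0.9072]
Step 4: x=[4.8980 8.5705] v=[0.8830 -0.9363]
Max displacement = 1.0400

Answer: 1.0400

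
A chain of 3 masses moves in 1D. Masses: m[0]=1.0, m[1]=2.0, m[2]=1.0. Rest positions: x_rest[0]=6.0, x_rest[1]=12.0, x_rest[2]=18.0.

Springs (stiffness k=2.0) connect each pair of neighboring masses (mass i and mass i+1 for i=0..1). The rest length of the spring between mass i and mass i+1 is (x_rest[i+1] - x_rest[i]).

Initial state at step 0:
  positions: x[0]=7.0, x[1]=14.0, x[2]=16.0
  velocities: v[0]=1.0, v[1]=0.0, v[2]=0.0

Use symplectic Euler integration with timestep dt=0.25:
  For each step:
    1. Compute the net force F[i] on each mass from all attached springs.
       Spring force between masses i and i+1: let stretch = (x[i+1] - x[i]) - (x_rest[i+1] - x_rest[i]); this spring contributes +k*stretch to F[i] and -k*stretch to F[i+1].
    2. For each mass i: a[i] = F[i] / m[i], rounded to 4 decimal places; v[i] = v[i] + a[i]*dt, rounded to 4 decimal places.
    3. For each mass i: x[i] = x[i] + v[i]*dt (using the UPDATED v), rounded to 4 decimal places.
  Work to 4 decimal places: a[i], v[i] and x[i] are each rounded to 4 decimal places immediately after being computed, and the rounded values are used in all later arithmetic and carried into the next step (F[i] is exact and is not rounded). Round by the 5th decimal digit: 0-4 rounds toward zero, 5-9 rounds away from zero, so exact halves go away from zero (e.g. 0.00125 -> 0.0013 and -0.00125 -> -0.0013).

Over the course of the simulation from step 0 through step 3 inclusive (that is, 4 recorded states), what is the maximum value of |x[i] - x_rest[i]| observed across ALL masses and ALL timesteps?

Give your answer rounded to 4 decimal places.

Step 0: x=[7.0000 14.0000 16.0000] v=[1.0000 0.0000 0.0000]
Step 1: x=[7.3750 13.6875 16.5000] v=[1.5000 -1.2500 2.0000]
Step 2: x=[7.7891 13.1563 17.3985] v=[1.6563 -2.1250 3.5938]
Step 3: x=[8.1241 12.5547 18.5167] v=[1.3399 -2.4063 4.4727]
Max displacement = 2.1241

Answer: 2.1241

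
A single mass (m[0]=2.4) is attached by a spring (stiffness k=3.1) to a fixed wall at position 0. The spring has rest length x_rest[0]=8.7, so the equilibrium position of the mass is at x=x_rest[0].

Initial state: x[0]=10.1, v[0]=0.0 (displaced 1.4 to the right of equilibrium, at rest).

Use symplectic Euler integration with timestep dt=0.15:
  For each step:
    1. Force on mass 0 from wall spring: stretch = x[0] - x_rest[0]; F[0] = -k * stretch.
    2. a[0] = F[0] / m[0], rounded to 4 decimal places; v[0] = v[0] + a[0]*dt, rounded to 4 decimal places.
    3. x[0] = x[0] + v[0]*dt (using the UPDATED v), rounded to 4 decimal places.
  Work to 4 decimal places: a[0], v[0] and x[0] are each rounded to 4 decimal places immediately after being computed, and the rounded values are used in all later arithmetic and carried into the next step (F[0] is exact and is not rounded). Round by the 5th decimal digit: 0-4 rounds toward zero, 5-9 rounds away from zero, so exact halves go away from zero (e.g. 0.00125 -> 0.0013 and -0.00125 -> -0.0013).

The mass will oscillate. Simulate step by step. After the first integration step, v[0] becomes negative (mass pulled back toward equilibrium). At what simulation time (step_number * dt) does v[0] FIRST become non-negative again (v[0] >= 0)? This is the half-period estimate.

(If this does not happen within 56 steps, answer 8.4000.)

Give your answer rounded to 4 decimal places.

Step 0: x=[10.1000] v=[0.0000]
Step 1: x=[10.0593] v=[-0.2712]
Step 2: x=[9.9791] v=[-0.5346]
Step 3: x=[9.8617] v=[-0.7824]
Step 4: x=[9.7106] v=[-1.0075]
Step 5: x=[9.5301] v=[-1.2033]
Step 6: x=[9.3255] v=[-1.3641]
Step 7: x=[9.1027] v=[-1.4853]
Step 8: x=[8.8682] v=[-1.5633]
Step 9: x=[8.6288] v=[-1.5959]
Step 10: x=[8.3915] v=[-1.5821]
Step 11: x=[8.1632] v=[-1.5223]
Step 12: x=[7.9505] v=[-1.4183]
Step 13: x=[7.7595] v=[-1.2731]
Step 14: x=[7.5959] v=[-1.0909]
Step 15: x=[7.4644] v=[-0.8770]
Step 16: x=[7.3688] v=[-0.6376]
Step 17: x=[7.3118] v=[-0.3797]
Step 18: x=[7.2952] v=[-0.1107]
Step 19: x=[7.3194] v=[0.1615]
First v>=0 after going negative at step 19, time=2.8500

Answer: 2.8500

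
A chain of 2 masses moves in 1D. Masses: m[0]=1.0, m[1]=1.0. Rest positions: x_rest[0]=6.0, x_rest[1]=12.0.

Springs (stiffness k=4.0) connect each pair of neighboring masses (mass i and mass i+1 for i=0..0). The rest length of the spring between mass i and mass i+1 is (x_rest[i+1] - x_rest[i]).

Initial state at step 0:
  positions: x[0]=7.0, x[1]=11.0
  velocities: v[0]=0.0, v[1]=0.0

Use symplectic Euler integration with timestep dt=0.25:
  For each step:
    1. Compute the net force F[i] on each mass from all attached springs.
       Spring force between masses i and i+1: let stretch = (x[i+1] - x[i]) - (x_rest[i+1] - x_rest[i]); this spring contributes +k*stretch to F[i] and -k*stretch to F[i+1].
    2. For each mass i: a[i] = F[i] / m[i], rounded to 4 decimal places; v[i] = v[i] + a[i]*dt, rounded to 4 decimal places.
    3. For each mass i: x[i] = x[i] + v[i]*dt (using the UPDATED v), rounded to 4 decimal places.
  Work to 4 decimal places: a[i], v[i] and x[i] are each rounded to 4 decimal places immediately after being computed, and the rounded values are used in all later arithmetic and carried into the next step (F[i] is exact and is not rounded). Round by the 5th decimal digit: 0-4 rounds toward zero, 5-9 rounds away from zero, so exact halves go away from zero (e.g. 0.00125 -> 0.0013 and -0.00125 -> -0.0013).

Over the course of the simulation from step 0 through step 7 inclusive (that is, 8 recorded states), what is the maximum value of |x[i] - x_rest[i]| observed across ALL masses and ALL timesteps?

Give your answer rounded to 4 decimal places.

Step 0: x=[7.0000 11.0000] v=[0.0000 0.0000]
Step 1: x=[6.5000 11.5000] v=[-2.0000 2.0000]
Step 2: x=[5.7500 12.2500] v=[-3.0000 3.0000]
Step 3: x=[5.1250 12.8750] v=[-2.5000 2.5000]
Step 4: x=[4.9375 13.0625] v=[-0.7500 0.7500]
Step 5: x=[5.2813 12.7188] v=[1.3750 -1.3750]
Step 6: x=[5.9844 12.0157] v=[2.8125 -2.8125]
Step 7: x=[6.6954 11.3048] v=[2.8438 -2.8438]
Max displacement = 1.0625

Answer: 1.0625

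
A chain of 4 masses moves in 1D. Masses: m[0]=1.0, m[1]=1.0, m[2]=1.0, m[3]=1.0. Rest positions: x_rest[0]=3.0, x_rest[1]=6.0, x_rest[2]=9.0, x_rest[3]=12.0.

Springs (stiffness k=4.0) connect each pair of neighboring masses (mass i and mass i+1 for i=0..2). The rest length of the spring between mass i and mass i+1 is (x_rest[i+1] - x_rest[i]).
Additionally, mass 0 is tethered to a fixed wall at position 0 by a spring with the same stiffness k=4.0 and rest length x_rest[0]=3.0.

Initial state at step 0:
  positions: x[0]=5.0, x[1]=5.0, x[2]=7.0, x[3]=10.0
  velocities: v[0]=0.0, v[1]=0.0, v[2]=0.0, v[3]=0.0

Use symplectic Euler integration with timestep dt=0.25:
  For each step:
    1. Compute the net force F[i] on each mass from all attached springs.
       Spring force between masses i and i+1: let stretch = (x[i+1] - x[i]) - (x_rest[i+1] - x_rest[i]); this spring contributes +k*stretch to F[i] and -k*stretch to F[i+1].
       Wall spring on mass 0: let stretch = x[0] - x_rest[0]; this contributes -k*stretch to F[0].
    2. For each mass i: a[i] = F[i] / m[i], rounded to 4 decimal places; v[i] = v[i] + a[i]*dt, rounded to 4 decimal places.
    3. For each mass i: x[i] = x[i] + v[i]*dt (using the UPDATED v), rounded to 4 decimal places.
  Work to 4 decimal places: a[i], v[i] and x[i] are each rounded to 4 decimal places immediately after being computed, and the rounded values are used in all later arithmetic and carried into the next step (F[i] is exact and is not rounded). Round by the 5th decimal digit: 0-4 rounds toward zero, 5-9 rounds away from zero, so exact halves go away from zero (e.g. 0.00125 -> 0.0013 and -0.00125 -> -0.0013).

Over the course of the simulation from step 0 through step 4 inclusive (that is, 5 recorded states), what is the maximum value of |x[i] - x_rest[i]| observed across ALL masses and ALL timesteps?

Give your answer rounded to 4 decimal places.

Answer: 2.3906

Derivation:
Step 0: x=[5.0000 5.0000 7.0000 10.0000] v=[0.0000 0.0000 0.0000 0.0000]
Step 1: x=[3.7500 5.5000 7.2500 10.0000] v=[-5.0000 2.0000 1.0000 0.0000]
Step 2: x=[2.0000 6.0000 7.7500 10.0625] v=[-7.0000 2.0000 2.0000 0.2500]
Step 3: x=[0.7500 5.9375 8.3906 10.2969] v=[-5.0000 -0.2500 2.5625 0.9375]
Step 4: x=[0.6094 5.1914 8.8945 10.8047] v=[-0.5625 -2.9844 2.0157 2.0312]
Max displacement = 2.3906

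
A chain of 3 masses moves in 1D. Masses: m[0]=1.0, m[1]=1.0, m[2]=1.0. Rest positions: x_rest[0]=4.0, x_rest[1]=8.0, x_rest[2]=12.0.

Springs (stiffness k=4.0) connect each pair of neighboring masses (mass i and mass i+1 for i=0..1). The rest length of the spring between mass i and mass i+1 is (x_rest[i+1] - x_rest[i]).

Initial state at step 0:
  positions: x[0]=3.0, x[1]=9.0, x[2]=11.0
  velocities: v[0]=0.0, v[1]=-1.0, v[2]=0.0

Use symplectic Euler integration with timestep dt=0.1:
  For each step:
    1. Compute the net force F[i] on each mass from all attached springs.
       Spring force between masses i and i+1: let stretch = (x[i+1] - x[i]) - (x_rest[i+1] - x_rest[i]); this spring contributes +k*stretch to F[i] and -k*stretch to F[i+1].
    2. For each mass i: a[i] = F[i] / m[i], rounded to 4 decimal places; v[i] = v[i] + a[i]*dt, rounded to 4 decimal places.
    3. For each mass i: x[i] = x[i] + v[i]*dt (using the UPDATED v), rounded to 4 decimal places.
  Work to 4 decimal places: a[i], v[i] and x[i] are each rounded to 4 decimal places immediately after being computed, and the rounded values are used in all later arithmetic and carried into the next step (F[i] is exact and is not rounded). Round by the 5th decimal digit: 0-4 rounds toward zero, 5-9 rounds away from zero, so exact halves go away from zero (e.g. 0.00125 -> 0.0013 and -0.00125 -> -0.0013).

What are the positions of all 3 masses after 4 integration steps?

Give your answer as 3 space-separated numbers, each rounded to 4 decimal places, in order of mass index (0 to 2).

Step 0: x=[3.0000 9.0000 11.0000] v=[0.0000 -1.0000 0.0000]
Step 1: x=[3.0800 8.7400 11.0800] v=[0.8000 -2.6000 0.8000]
Step 2: x=[3.2264 8.3472 11.2264] v=[1.4640 -3.9280 1.4640]
Step 3: x=[3.4176 7.8647 11.4176] v=[1.9123 -4.8246 1.9123]
Step 4: x=[3.6267 7.3465 11.6267] v=[2.0911 -5.1823 2.0911]

Answer: 3.6267 7.3465 11.6267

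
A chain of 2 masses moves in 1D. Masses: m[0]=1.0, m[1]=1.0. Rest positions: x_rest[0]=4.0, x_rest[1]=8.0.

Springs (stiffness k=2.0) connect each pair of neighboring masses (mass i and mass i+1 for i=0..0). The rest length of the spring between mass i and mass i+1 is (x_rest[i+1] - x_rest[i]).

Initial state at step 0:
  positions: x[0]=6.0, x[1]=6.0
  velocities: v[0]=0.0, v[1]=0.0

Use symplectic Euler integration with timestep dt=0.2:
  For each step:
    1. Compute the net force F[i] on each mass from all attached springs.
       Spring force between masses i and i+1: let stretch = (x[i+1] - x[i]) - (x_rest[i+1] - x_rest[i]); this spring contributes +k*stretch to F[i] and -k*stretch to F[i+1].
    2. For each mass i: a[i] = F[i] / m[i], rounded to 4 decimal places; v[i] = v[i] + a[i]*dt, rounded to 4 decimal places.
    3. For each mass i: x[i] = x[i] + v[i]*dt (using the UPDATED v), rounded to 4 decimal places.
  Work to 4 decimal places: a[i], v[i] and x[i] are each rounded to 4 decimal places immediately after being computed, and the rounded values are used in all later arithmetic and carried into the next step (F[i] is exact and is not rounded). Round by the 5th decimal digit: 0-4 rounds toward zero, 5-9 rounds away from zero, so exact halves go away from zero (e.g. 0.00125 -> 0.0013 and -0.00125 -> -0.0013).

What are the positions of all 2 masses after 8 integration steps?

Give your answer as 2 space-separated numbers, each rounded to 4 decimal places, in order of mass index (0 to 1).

Step 0: x=[6.0000 6.0000] v=[0.0000 0.0000]
Step 1: x=[5.6800 6.3200] v=[-1.6000 1.6000]
Step 2: x=[5.0912 6.9088] v=[-2.9440 2.9440]
Step 3: x=[4.3278 7.6722] v=[-3.8170 3.8170]
Step 4: x=[3.5120 8.4880] v=[-4.0792 4.0792]
Step 5: x=[2.7742 9.2258] v=[-3.6888 3.6888]
Step 6: x=[2.2326 9.7674] v=[-2.7082 2.7082]
Step 7: x=[1.9737 10.0263] v=[-1.2943 1.2943]
Step 8: x=[2.0390 9.9610] v=[0.3267 -0.3267]

Answer: 2.0390 9.9610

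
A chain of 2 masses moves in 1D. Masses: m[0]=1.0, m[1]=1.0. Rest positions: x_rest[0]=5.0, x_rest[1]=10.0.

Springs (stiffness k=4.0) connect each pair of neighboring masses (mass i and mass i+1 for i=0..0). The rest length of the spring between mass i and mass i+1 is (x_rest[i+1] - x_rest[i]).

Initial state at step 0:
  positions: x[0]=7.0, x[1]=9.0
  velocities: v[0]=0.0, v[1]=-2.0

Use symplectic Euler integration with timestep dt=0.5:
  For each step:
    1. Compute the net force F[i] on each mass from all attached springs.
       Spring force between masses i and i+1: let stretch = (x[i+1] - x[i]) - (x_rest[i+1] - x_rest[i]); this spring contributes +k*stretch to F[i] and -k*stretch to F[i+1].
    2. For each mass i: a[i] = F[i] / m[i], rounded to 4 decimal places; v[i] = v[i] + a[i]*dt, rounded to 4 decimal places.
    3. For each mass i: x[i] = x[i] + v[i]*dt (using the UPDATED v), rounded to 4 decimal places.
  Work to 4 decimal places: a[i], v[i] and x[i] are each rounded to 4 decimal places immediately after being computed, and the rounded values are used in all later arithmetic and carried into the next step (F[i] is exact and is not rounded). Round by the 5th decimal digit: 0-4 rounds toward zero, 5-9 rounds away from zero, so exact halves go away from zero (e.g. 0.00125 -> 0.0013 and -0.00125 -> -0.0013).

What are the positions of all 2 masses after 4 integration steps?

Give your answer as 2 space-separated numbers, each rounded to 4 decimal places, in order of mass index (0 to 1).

Answer: 5.0000 7.0000

Derivation:
Step 0: x=[7.0000 9.0000] v=[0.0000 -2.0000]
Step 1: x=[4.0000 11.0000] v=[-6.0000 4.0000]
Step 2: x=[3.0000 11.0000] v=[-2.0000 0.0000]
Step 3: x=[5.0000 8.0000] v=[4.0000 -6.0000]
Step 4: x=[5.0000 7.0000] v=[0.0000 -2.0000]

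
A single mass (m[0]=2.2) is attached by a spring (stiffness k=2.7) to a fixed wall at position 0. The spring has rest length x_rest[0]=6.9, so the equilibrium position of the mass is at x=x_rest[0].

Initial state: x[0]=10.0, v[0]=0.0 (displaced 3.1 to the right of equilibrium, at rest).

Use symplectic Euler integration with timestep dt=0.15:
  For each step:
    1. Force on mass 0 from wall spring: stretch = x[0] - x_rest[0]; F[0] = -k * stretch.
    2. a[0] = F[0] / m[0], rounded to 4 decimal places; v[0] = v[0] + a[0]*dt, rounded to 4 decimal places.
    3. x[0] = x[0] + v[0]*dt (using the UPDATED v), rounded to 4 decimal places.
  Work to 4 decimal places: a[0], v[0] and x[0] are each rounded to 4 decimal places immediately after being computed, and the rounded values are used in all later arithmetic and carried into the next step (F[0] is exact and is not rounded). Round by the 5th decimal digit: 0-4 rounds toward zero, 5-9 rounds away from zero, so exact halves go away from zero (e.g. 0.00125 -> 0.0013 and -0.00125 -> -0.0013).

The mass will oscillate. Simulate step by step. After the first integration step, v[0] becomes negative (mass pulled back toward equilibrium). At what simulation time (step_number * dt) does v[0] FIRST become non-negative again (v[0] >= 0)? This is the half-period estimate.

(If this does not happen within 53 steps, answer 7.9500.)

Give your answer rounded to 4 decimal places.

Answer: 2.8500

Derivation:
Step 0: x=[10.0000] v=[0.0000]
Step 1: x=[9.9144] v=[-0.5707]
Step 2: x=[9.7456] v=[-1.1256]
Step 3: x=[9.4982] v=[-1.6494]
Step 4: x=[9.1790] v=[-2.1277]
Step 5: x=[8.7969] v=[-2.5473]
Step 6: x=[8.3624] v=[-2.8965]
Step 7: x=[7.8875] v=[-3.1657]
Step 8: x=[7.3854] v=[-3.3475]
Step 9: x=[6.8699] v=[-3.4369]
Step 10: x=[6.3552] v=[-3.4314]
Step 11: x=[5.8555] v=[-3.3311]
Step 12: x=[5.3847] v=[-3.1388]
Step 13: x=[4.9557] v=[-2.8598]
Step 14: x=[4.5804] v=[-2.5019]
Step 15: x=[4.2692] v=[-2.0749]
Step 16: x=[4.0306] v=[-1.5906]
Step 17: x=[3.8712] v=[-1.0624]
Step 18: x=[3.7955] v=[-0.5048]
Step 19: x=[3.8055] v=[0.0667]
First v>=0 after going negative at step 19, time=2.8500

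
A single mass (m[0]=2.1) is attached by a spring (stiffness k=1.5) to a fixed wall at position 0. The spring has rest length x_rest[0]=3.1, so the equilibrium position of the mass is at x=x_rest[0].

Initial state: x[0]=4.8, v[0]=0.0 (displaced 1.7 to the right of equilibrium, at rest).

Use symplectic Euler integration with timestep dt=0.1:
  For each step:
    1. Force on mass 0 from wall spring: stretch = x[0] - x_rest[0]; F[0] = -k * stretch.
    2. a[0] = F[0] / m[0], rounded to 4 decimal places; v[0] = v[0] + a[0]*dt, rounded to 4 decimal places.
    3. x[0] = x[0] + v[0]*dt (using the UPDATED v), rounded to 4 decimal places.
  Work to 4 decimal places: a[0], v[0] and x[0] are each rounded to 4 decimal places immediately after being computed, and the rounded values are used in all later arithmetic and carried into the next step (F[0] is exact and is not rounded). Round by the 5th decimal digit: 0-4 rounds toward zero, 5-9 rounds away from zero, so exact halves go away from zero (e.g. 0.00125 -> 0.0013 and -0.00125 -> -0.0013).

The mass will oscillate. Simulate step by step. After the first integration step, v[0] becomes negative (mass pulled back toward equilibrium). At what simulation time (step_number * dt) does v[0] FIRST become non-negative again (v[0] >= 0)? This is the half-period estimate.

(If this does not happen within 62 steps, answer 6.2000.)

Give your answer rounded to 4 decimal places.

Answer: 3.8000

Derivation:
Step 0: x=[4.8000] v=[0.0000]
Step 1: x=[4.7879] v=[-0.1214]
Step 2: x=[4.7637] v=[-0.2420]
Step 3: x=[4.7276] v=[-0.3608]
Step 4: x=[4.6799] v=[-0.4771]
Step 5: x=[4.6209] v=[-0.5900]
Step 6: x=[4.5510] v=[-0.6986]
Step 7: x=[4.4708] v=[-0.8022]
Step 8: x=[4.3808] v=[-0.9001]
Step 9: x=[4.2816] v=[-0.9916]
Step 10: x=[4.1740] v=[-1.0760]
Step 11: x=[4.0587] v=[-1.1527]
Step 12: x=[3.9366] v=[-1.2212]
Step 13: x=[3.8085] v=[-1.2810]
Step 14: x=[3.6753] v=[-1.3316]
Step 15: x=[3.5380] v=[-1.3727]
Step 16: x=[3.3976] v=[-1.4040]
Step 17: x=[3.2551] v=[-1.4253]
Step 18: x=[3.1115] v=[-1.4364]
Step 19: x=[2.9678] v=[-1.4372]
Step 20: x=[2.8250] v=[-1.4278]
Step 21: x=[2.6842] v=[-1.4082]
Step 22: x=[2.5464] v=[-1.3785]
Step 23: x=[2.4125] v=[-1.3390]
Step 24: x=[2.2835] v=[-1.2899]
Step 25: x=[2.1603] v=[-1.2316]
Step 26: x=[2.0439] v=[-1.1645]
Step 27: x=[1.9350] v=[-1.0891]
Step 28: x=[1.8344] v=[-1.0059]
Step 29: x=[1.7429] v=[-0.9155]
Step 30: x=[1.6610] v=[-0.8186]
Step 31: x=[1.5894] v=[-0.7158]
Step 32: x=[1.5286] v=[-0.6079]
Step 33: x=[1.4790] v=[-0.4957]
Step 34: x=[1.4410] v=[-0.3799]
Step 35: x=[1.4149] v=[-0.2614]
Step 36: x=[1.4008] v=[-0.1410]
Step 37: x=[1.3988] v=[-0.0196]
Step 38: x=[1.4090] v=[0.1019]
First v>=0 after going negative at step 38, time=3.8000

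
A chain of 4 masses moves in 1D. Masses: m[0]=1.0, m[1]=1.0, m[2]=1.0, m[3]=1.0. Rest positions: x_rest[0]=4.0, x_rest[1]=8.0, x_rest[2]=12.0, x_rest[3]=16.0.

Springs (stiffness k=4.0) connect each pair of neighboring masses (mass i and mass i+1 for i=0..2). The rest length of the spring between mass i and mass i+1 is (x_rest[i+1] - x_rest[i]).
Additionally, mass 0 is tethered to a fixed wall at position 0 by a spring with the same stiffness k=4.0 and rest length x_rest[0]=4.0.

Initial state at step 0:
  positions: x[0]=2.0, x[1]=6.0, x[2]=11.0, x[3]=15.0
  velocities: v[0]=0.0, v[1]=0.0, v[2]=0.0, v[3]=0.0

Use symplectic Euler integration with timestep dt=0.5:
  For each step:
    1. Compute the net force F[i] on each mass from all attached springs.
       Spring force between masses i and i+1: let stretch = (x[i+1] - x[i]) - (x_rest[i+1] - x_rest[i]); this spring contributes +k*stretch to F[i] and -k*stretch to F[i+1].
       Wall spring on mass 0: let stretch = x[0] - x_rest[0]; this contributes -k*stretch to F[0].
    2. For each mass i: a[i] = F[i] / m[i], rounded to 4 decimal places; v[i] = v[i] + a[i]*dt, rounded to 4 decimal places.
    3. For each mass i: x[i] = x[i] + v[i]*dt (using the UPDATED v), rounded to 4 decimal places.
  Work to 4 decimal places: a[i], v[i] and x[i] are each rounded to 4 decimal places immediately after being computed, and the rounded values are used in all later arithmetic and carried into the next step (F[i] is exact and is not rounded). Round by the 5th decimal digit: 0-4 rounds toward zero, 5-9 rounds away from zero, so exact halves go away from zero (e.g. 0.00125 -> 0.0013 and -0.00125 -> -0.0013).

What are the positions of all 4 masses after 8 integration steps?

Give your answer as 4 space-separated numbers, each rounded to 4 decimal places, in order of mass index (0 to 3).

Step 0: x=[2.0000 6.0000 11.0000 15.0000] v=[0.0000 0.0000 0.0000 0.0000]
Step 1: x=[4.0000 7.0000 10.0000 15.0000] v=[4.0000 2.0000 -2.0000 0.0000]
Step 2: x=[5.0000 8.0000 11.0000 14.0000] v=[2.0000 2.0000 2.0000 -2.0000]
Step 3: x=[4.0000 9.0000 12.0000 14.0000] v=[-2.0000 2.0000 2.0000 0.0000]
Step 4: x=[4.0000 8.0000 12.0000 16.0000] v=[0.0000 -2.0000 0.0000 4.0000]
Step 5: x=[4.0000 7.0000 12.0000 18.0000] v=[0.0000 -2.0000 0.0000 4.0000]
Step 6: x=[3.0000 8.0000 13.0000 18.0000] v=[-2.0000 2.0000 2.0000 0.0000]
Step 7: x=[4.0000 9.0000 14.0000 17.0000] v=[2.0000 2.0000 2.0000 -2.0000]
Step 8: x=[6.0000 10.0000 13.0000 17.0000] v=[4.0000 2.0000 -2.0000 0.0000]

Answer: 6.0000 10.0000 13.0000 17.0000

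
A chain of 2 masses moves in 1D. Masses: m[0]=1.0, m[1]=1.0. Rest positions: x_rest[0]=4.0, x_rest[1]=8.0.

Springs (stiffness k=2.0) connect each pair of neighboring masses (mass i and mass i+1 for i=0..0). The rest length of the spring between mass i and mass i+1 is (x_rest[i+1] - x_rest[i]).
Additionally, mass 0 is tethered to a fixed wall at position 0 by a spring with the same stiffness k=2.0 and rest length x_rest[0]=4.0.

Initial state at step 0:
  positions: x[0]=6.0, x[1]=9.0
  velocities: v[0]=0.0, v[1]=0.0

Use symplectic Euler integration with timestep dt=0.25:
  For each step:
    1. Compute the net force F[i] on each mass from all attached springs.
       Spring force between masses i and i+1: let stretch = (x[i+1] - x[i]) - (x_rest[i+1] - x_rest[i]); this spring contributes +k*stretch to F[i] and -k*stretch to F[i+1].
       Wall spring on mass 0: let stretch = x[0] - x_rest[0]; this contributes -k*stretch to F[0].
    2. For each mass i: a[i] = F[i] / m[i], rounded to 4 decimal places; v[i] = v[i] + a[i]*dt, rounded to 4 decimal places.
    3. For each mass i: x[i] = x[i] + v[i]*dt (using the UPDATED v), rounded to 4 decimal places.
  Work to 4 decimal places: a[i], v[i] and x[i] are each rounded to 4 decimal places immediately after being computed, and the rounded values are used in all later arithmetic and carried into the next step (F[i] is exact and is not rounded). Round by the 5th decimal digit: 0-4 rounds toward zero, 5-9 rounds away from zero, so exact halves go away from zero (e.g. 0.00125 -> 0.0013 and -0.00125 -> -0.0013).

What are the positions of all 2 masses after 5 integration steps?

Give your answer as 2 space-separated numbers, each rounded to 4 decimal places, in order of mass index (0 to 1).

Step 0: x=[6.0000 9.0000] v=[0.0000 0.0000]
Step 1: x=[5.6250 9.1250] v=[-1.5000 0.5000]
Step 2: x=[4.9844 9.3125] v=[-2.5625 0.7500]
Step 3: x=[4.2617 9.4590] v=[-2.8907 0.5860]
Step 4: x=[3.6560 9.4558] v=[-2.4229 -0.0127]
Step 5: x=[3.3183 9.2277] v=[-1.3510 -0.9126]

Answer: 3.3183 9.2277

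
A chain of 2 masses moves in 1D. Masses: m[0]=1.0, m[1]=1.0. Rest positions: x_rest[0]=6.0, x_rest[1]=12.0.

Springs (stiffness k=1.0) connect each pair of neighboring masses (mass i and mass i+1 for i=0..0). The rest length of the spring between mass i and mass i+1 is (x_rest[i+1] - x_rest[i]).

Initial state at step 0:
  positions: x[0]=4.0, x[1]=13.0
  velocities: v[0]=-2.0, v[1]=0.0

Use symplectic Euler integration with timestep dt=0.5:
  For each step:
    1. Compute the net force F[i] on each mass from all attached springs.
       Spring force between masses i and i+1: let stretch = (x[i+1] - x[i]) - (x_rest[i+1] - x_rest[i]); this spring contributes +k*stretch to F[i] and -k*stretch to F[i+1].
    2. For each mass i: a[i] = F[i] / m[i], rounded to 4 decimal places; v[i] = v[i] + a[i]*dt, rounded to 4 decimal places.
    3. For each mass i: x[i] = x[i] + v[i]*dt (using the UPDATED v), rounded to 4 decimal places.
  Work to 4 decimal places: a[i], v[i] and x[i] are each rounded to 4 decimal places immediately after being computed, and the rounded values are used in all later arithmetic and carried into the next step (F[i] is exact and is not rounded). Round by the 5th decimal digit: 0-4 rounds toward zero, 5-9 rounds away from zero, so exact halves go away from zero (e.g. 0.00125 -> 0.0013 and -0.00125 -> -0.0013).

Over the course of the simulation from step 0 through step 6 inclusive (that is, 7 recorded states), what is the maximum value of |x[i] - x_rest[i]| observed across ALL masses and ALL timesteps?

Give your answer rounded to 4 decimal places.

Step 0: x=[4.0000 13.0000] v=[-2.0000 0.0000]
Step 1: x=[3.7500 12.2500] v=[-0.5000 -1.5000]
Step 2: x=[4.1250 10.8750] v=[0.7500 -2.7500]
Step 3: x=[4.6875 9.3125] v=[1.1250 -3.1250]
Step 4: x=[4.9063 8.0938] v=[0.4375 -2.4375]
Step 5: x=[4.4219 7.5782] v=[-0.9688 -1.0313]
Step 6: x=[3.2266 7.7735] v=[-2.3907 0.3906]
Max displacement = 4.4218

Answer: 4.4218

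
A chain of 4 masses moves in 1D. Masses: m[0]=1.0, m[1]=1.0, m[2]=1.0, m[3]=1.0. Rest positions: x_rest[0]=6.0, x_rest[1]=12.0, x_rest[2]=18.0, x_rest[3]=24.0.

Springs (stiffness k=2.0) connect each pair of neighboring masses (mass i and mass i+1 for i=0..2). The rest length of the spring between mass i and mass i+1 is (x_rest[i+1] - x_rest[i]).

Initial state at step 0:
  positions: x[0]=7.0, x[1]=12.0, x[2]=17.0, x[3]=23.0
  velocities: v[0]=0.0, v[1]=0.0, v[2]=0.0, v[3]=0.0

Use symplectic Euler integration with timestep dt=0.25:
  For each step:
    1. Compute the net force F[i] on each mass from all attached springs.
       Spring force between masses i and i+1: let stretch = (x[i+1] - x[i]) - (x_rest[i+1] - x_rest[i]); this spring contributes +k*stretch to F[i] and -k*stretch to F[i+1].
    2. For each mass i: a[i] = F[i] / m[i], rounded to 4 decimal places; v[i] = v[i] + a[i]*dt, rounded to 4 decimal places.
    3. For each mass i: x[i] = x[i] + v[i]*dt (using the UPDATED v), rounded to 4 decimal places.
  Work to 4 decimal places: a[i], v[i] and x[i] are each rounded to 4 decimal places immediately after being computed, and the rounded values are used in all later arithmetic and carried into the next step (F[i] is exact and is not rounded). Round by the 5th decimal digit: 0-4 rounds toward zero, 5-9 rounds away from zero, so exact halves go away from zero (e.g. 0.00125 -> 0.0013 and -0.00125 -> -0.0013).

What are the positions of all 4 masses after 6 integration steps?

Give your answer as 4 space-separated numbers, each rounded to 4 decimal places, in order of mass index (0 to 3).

Step 0: x=[7.0000 12.0000 17.0000 23.0000] v=[0.0000 0.0000 0.0000 0.0000]
Step 1: x=[6.8750 12.0000 17.1250 23.0000] v=[-0.5000 0.0000 0.5000 0.0000]
Step 2: x=[6.6406 12.0000 17.3438 23.0156] v=[-0.9375 0.0000 0.8750 0.0625]
Step 3: x=[6.3262 11.9981 17.6036 23.0723] v=[-1.2578 -0.0078 1.0390 0.2266]
Step 4: x=[5.9707 11.9879 17.8463 23.1954] v=[-1.4219 -0.0410 0.9706 0.4923]
Step 5: x=[5.6174 11.9578 18.0253 23.3999] v=[-1.4133 -0.1204 0.7160 0.8178]
Step 6: x=[5.3066 11.8936 18.1177 23.6825] v=[-1.2431 -0.2569 0.3696 1.1305]

Answer: 5.3066 11.8936 18.1177 23.6825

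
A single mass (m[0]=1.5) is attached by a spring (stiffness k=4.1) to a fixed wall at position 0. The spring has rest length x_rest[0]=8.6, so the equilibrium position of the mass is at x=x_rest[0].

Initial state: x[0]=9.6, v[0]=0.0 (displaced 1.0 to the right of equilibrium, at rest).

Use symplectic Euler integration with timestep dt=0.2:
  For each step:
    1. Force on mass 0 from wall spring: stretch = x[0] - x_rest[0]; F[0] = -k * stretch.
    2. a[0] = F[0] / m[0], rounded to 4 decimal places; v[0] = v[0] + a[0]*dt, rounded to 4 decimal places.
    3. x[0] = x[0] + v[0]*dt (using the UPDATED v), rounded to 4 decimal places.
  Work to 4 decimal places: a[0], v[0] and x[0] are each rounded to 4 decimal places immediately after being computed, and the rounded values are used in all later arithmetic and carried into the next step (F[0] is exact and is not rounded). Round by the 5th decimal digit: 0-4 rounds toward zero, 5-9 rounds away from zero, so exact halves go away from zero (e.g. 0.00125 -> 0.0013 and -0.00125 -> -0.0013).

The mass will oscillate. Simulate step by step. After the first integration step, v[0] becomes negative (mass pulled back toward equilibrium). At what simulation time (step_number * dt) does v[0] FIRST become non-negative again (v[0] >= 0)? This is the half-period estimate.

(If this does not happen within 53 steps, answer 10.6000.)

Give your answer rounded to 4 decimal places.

Answer: 2.0000

Derivation:
Step 0: x=[9.6000] v=[0.0000]
Step 1: x=[9.4907] v=[-0.5467]
Step 2: x=[9.2840] v=[-1.0336]
Step 3: x=[9.0025] v=[-1.4075]
Step 4: x=[8.6770] v=[-1.6275]
Step 5: x=[8.3431] v=[-1.6696]
Step 6: x=[8.0373] v=[-1.5292]
Step 7: x=[7.7930] v=[-1.2216]
Step 8: x=[7.6369] v=[-0.7804]
Step 9: x=[7.5861] v=[-0.2539]
Step 10: x=[7.6462] v=[0.3004]
First v>=0 after going negative at step 10, time=2.0000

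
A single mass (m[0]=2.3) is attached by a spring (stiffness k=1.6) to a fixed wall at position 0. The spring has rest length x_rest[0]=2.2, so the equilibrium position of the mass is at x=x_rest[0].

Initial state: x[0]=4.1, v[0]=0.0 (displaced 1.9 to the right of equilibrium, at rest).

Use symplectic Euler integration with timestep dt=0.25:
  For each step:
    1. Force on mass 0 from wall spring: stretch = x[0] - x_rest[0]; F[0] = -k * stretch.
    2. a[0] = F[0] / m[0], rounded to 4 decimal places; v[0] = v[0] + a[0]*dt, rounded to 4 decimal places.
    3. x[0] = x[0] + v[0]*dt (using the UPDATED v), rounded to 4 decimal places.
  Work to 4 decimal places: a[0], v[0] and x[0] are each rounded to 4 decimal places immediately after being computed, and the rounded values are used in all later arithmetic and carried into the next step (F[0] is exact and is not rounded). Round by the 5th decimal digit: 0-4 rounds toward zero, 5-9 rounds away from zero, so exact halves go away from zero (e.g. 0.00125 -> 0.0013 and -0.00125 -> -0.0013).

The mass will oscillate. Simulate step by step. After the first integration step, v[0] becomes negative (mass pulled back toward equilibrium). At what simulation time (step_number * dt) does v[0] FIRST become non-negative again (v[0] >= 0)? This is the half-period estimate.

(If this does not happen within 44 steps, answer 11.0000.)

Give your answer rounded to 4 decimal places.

Answer: 4.0000

Derivation:
Step 0: x=[4.1000] v=[0.0000]
Step 1: x=[4.0174] v=[-0.3304]
Step 2: x=[3.8558] v=[-0.6465]
Step 3: x=[3.6222] v=[-0.9345]
Step 4: x=[3.3267] v=[-1.1819]
Step 5: x=[2.9822] v=[-1.3779]
Step 6: x=[2.6037] v=[-1.5139]
Step 7: x=[2.2077] v=[-1.5841]
Step 8: x=[1.8113] v=[-1.5855]
Step 9: x=[1.4318] v=[-1.5179]
Step 10: x=[1.0857] v=[-1.3843]
Step 11: x=[0.7881] v=[-1.1905]
Step 12: x=[0.5519] v=[-0.9450]
Step 13: x=[0.3873] v=[-0.6584]
Step 14: x=[0.3015] v=[-0.3432]
Step 15: x=[0.2983] v=[-0.0130]
Step 16: x=[0.3777] v=[0.3177]
First v>=0 after going negative at step 16, time=4.0000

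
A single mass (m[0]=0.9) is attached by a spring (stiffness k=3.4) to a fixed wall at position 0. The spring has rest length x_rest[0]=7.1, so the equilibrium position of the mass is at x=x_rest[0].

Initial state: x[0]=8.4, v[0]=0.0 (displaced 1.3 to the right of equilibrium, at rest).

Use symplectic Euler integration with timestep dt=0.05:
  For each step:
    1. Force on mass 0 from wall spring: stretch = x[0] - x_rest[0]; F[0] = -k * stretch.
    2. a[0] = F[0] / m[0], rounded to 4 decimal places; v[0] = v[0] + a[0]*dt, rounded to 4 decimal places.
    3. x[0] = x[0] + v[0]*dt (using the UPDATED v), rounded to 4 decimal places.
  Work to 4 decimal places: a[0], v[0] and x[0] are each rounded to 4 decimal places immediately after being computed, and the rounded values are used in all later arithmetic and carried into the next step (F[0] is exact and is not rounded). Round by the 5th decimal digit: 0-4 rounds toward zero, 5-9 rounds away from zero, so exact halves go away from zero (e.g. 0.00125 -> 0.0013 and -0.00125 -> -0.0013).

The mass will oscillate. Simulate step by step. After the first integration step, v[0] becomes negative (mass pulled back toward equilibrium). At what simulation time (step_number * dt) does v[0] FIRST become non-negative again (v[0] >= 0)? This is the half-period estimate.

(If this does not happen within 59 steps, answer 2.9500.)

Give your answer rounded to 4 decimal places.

Answer: 1.6500

Derivation:
Step 0: x=[8.4000] v=[0.0000]
Step 1: x=[8.3877] v=[-0.2456]
Step 2: x=[8.3633] v=[-0.4888]
Step 3: x=[8.3269] v=[-0.7274]
Step 4: x=[8.2789] v=[-0.9592]
Step 5: x=[8.2198] v=[-1.1819]
Step 6: x=[8.1501] v=[-1.3934]
Step 7: x=[8.0705] v=[-1.5918]
Step 8: x=[7.9817] v=[-1.7751]
Step 9: x=[7.8846] v=[-1.9416]
Step 10: x=[7.7801] v=[-2.0898]
Step 11: x=[7.6692] v=[-2.2183]
Step 12: x=[7.5529] v=[-2.3258]
Step 13: x=[7.4323] v=[-2.4114]
Step 14: x=[7.3086] v=[-2.4742]
Step 15: x=[7.1829] v=[-2.5136]
Step 16: x=[7.0564] v=[-2.5293]
Step 17: x=[6.9303] v=[-2.5211]
Step 18: x=[6.8059] v=[-2.4890]
Step 19: x=[6.6842] v=[-2.4335]
Step 20: x=[6.5665] v=[-2.3550]
Step 21: x=[6.4538] v=[-2.2542]
Step 22: x=[6.3472] v=[-2.1321]
Step 23: x=[6.2477] v=[-1.9899]
Step 24: x=[6.1563] v=[-1.8289]
Step 25: x=[6.0738] v=[-1.6506]
Step 26: x=[6.0010] v=[-1.4568]
Step 27: x=[5.9385] v=[-1.2492]
Step 28: x=[5.8870] v=[-1.0298]
Step 29: x=[5.8470] v=[-0.8007]
Step 30: x=[5.8188] v=[-0.5640]
Step 31: x=[5.8027] v=[-0.3220]
Step 32: x=[5.7989] v=[-0.0770]
Step 33: x=[5.8073] v=[0.1688]
First v>=0 after going negative at step 33, time=1.6500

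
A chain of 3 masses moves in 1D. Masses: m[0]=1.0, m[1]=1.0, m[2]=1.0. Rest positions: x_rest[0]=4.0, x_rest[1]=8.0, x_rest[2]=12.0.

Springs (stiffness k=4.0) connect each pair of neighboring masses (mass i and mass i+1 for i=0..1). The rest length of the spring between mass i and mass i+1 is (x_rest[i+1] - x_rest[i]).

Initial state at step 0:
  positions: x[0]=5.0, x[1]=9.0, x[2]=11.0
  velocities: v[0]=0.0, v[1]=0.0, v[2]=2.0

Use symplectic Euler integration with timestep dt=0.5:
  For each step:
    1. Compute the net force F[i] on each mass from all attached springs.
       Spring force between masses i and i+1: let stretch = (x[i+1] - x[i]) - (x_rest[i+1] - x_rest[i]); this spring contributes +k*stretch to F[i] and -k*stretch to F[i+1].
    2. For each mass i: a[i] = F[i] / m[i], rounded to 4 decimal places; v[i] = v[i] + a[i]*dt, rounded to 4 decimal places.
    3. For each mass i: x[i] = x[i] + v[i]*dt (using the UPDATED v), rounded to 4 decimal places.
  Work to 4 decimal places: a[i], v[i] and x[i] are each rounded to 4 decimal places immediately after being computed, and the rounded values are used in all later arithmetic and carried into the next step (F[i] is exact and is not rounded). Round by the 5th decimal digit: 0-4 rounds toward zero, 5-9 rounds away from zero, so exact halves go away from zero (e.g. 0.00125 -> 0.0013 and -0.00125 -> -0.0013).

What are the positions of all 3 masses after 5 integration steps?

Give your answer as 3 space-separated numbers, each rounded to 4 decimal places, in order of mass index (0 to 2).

Step 0: x=[5.0000 9.0000 11.0000] v=[0.0000 0.0000 2.0000]
Step 1: x=[5.0000 7.0000 14.0000] v=[0.0000 -4.0000 6.0000]
Step 2: x=[3.0000 10.0000 14.0000] v=[-4.0000 6.0000 0.0000]
Step 3: x=[4.0000 10.0000 14.0000] v=[2.0000 0.0000 0.0000]
Step 4: x=[7.0000 8.0000 14.0000] v=[6.0000 -4.0000 0.0000]
Step 5: x=[7.0000 11.0000 12.0000] v=[0.0000 6.0000 -4.0000]

Answer: 7.0000 11.0000 12.0000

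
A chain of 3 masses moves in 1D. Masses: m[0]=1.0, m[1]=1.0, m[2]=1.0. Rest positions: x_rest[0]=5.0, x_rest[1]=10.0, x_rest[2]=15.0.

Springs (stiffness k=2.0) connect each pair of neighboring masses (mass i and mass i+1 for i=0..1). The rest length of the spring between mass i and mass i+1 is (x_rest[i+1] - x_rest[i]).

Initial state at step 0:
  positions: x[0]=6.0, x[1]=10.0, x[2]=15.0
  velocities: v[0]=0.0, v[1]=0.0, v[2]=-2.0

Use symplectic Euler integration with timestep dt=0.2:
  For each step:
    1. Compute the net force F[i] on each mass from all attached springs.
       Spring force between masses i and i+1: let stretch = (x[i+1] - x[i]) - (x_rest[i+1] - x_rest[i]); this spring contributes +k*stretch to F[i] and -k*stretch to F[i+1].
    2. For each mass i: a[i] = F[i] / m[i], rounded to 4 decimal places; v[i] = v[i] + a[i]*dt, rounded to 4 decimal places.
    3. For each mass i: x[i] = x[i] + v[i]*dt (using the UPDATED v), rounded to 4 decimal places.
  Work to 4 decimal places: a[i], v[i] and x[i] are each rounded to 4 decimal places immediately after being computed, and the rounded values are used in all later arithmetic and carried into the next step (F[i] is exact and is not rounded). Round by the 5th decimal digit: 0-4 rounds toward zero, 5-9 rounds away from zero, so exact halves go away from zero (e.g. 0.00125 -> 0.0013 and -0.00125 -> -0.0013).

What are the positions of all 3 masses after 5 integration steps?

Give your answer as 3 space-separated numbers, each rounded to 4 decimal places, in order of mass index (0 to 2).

Answer: 5.1339 10.1543 13.7118

Derivation:
Step 0: x=[6.0000 10.0000 15.0000] v=[0.0000 0.0000 -2.0000]
Step 1: x=[5.9200 10.0800 14.6000] v=[-0.4000 0.4000 -2.0000]
Step 2: x=[5.7728 10.1888 14.2384] v=[-0.7360 0.5440 -1.8080]
Step 3: x=[5.5789 10.2683 13.9528] v=[-0.9696 0.3974 -1.4278]
Step 4: x=[5.3601 10.2674 13.7725] v=[-1.0938 -0.0046 -0.9016]
Step 5: x=[5.1339 10.1543 13.7118] v=[-1.1309 -0.5655 -0.3036]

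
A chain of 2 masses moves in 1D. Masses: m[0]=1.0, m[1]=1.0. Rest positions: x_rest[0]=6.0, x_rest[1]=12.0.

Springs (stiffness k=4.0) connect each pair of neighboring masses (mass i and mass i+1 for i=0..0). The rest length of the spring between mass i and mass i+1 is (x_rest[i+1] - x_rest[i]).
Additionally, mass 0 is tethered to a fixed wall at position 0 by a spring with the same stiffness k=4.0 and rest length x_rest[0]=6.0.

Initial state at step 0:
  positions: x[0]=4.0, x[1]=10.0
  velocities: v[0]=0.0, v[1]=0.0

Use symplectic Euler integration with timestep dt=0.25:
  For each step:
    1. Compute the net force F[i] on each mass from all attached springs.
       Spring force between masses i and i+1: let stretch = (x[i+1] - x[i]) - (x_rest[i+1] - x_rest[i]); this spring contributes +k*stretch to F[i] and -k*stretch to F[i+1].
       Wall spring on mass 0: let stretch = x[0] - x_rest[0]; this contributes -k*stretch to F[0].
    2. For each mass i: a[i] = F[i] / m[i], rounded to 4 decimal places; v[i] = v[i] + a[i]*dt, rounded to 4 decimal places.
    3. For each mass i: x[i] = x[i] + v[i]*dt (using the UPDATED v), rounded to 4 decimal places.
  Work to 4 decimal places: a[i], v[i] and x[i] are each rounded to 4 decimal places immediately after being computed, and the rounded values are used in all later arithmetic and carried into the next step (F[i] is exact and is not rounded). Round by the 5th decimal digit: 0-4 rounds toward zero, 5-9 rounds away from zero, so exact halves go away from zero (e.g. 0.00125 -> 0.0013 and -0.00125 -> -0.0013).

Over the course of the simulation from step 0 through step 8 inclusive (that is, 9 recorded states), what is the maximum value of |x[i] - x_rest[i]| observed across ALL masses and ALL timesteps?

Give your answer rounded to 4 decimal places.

Answer: 2.3362

Derivation:
Step 0: x=[4.0000 10.0000] v=[0.0000 0.0000]
Step 1: x=[4.5000 10.0000] v=[2.0000 0.0000]
Step 2: x=[5.2500 10.1250] v=[3.0000 0.5000]
Step 3: x=[5.9063 10.5313] v=[2.6250 1.6250]
Step 4: x=[6.2422 11.2813] v=[1.3437 3.0000]
Step 5: x=[6.2774 12.2715] v=[0.1406 3.9609]
Step 6: x=[6.2417 13.2632] v=[-0.1427 3.9668]
Step 7: x=[6.4010 13.9995] v=[0.6371 2.9453]
Step 8: x=[6.8597 14.3362] v=[1.8346 1.3468]
Max displacement = 2.3362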